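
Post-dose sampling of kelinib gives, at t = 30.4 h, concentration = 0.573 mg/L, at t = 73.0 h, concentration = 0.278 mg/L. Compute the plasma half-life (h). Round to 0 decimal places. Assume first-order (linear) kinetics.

41 h

k = ln(C₁/C₂) / (t₂ − t₁) = ln(0.573/0.278) / (73.0 − 30.4)
  = 0.7233 / 42.60 = 0.01698 h⁻¹
t½ = ln2 / k = 0.693147 / 0.01698 = 40.82 h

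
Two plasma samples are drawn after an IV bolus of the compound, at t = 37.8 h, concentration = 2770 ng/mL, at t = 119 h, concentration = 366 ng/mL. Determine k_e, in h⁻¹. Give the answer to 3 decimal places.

0.025 h⁻¹

k = ln(C₁/C₂) / (t₂ − t₁) = ln(2770/366) / (119 − 37.8)
  = 2.024 / 81.20 = 0.02493 h⁻¹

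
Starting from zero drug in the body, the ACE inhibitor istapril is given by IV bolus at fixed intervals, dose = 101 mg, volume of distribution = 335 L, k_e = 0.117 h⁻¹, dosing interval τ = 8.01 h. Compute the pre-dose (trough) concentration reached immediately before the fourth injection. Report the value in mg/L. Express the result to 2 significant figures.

0.18 mg/L

C₀ per dose = Dose / Vd = 101 / 335 = 0.3015 mg/L
Fraction remaining after one interval: r = e^(−kτ) = e^(−0.1170 × 8.01) = 0.3917
Before dose 4, 3 doses have been given (aged 1τ, 2τ, 3τ).
C_trough = C₀ × (r + r² + … + r^3) = C₀ × r(1−r^3)/(1−r)
        = 0.3015 × 0.3917 × (1 − 0.06010) / (1 − 0.3917) = 0.1825 mg/L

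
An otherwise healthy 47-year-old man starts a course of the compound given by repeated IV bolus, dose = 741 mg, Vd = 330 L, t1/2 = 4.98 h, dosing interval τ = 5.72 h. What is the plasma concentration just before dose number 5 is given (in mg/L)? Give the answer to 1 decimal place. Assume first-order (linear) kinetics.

C₀ per dose = Dose / Vd = 741 / 330 = 2.245 mg/L
k = ln2 / t½ = 0.693147 / 4.98 = 0.1392 h⁻¹
Fraction remaining after one interval: r = e^(−kτ) = e^(−0.1392 × 5.72) = 0.4510
Before dose 5, 4 doses have been given (aged 1τ, 2τ, 3τ, 4τ).
C_trough = C₀ × (r + r² + … + r^4) = C₀ × r(1−r^4)/(1−r)
        = 2.245 × 0.4510 × (1 − 0.04137) / (1 − 0.4510) = 1.768 mg/L

1.8 mg/L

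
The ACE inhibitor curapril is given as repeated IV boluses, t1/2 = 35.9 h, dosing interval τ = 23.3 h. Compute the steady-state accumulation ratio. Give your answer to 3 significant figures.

k = ln2 / t½ = 0.693147 / 35.9 = 0.01931 h⁻¹
e^(−kτ) = e^(−0.01931 × 23.3) = 0.6377
Accumulation ratio R = 1 / (1 − e^(−kτ)) = 1 / (1 − 0.6377) = 2.760

2.76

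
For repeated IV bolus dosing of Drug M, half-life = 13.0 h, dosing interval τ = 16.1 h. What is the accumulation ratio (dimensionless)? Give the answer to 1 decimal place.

k = ln2 / t½ = 0.693147 / 13.0 = 0.05332 h⁻¹
e^(−kτ) = e^(−0.05332 × 16.1) = 0.4238
Accumulation ratio R = 1 / (1 − e^(−kτ)) = 1 / (1 − 0.4238) = 1.736

1.7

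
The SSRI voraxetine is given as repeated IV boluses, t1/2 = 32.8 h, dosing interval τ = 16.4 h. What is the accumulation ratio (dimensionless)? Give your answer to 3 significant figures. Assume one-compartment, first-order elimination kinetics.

3.41

k = ln2 / t½ = 0.693147 / 32.8 = 0.02113 h⁻¹
e^(−kτ) = e^(−0.02113 × 16.4) = 0.7071
Accumulation ratio R = 1 / (1 − e^(−kτ)) = 1 / (1 − 0.7071) = 3.414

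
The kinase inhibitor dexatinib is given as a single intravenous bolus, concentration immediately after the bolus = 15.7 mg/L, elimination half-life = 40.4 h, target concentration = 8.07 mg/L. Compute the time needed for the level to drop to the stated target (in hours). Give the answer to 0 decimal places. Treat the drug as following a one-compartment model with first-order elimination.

k = ln2 / t½ = 0.693147 / 40.4 = 0.01716 h⁻¹
t = ln(C₀ / C) / k = ln(15.70 / 8.07) / 0.01716
  = ln(1.945) / 0.01716 = 0.6653 / 0.01716 = 38.77 h

39 h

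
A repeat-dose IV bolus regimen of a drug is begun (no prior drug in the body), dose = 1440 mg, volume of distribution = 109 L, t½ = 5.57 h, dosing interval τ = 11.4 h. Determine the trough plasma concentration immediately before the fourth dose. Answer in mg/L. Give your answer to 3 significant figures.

4.16 mg/L

C₀ per dose = Dose / Vd = 1440 / 109 = 13.21 mg/L
k = ln2 / t½ = 0.693147 / 5.57 = 0.1244 h⁻¹
Fraction remaining after one interval: r = e^(−kτ) = e^(−0.1244 × 11.4) = 0.2422
Before dose 4, 3 doses have been given (aged 1τ, 2τ, 3τ).
C_trough = C₀ × (r + r² + … + r^3) = C₀ × r(1−r^3)/(1−r)
        = 13.21 × 0.2422 × (1 − 0.01421) / (1 − 0.2422) = 4.162 mg/L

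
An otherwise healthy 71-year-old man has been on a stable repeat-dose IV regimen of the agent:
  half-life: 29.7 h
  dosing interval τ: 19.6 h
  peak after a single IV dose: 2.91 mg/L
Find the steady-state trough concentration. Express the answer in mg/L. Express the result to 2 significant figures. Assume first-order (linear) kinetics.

k = ln2 / t½ = 0.693147 / 29.7 = 0.02334 h⁻¹
e^(−kτ) = e^(−0.02334 × 19.6) = 0.6329
Accumulation ratio R = 1 / (1 − e^(−kτ)) = 1 / (1 − 0.6329) = 2.724
Steady-state trough = C₀ × R × e^(−kτ) = 2.91 × 2.724 × 0.6329 = 5.017 mg/L

5.0 mg/L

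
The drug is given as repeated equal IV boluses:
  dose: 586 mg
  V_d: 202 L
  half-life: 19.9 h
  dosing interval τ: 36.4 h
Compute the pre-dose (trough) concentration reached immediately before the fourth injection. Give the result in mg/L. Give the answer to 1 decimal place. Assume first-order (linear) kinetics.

C₀ per dose = Dose / Vd = 586 / 202 = 2.901 mg/L
k = ln2 / t½ = 0.693147 / 19.9 = 0.03483 h⁻¹
Fraction remaining after one interval: r = e^(−kτ) = e^(−0.03483 × 36.4) = 0.2814
Before dose 4, 3 doses have been given (aged 1τ, 2τ, 3τ).
C_trough = C₀ × (r + r² + … + r^3) = C₀ × r(1−r^3)/(1−r)
        = 2.901 × 0.2814 × (1 − 0.02228) / (1 − 0.2814) = 1.111 mg/L

1.1 mg/L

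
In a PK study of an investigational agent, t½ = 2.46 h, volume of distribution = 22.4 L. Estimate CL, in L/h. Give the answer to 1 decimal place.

k = ln2 / t½ = 0.693147 / 2.46 = 0.2818 h⁻¹
CL = k × Vd = 0.2818 × 22.4 = 6.312 L/h

6.3 L/h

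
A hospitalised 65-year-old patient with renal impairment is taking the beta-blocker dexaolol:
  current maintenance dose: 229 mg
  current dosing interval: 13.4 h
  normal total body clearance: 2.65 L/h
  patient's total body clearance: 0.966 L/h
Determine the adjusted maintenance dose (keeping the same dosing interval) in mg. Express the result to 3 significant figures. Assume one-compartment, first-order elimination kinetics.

83.5 mg

To keep the same average steady-state level, dosing rate must scale with clearance.
CL ratio = 0.966 / 2.65 = 0.3645
New dose (same interval) = 229 × 0.3645 = 83.47 mg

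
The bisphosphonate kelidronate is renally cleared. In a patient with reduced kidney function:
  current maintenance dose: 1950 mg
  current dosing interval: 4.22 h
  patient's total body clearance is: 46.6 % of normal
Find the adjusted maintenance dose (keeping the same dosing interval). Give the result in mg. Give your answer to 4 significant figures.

To keep the same average steady-state level, dosing rate must scale with clearance.
CL ratio = 46.6 / 100 = 0.4660
New dose (same interval) = 1950 × 0.4660 = 908.7 mg

908.7 mg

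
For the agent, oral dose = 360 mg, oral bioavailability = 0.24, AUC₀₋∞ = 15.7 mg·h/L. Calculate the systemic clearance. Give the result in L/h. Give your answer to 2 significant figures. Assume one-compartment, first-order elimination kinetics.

CL = F·Dose / AUC = 0.24 × 360 / 15.7 = 5.503 L/h

5.5 L/h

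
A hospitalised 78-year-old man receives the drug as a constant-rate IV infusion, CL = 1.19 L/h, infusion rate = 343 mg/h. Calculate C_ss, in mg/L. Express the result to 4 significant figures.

288.2 mg/L

At steady state Css = R₀ / CL = 343 / 1.190 = 288.2 mg/L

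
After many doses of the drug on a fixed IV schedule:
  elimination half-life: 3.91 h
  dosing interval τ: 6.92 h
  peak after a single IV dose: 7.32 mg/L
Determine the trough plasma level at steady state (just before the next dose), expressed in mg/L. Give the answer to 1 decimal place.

k = ln2 / t½ = 0.693147 / 3.91 = 0.1773 h⁻¹
e^(−kτ) = e^(−0.1773 × 6.92) = 0.2932
Accumulation ratio R = 1 / (1 − e^(−kτ)) = 1 / (1 − 0.2932) = 1.415
Steady-state trough = C₀ × R × e^(−kτ) = 7.32 × 1.415 × 0.2932 = 3.037 mg/L

3.0 mg/L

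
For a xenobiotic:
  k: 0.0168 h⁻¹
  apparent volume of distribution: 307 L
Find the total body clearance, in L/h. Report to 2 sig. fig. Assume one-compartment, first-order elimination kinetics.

5.2 L/h

CL = k × Vd = 0.0168 × 307 = 5.158 L/h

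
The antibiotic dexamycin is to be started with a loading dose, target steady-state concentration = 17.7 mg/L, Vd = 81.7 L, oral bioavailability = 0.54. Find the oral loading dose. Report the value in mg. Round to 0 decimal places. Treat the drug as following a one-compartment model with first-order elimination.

LD = Css × Vd / F = 17.7 × 81.7 / 0.54 = 2678 mg

2678 mg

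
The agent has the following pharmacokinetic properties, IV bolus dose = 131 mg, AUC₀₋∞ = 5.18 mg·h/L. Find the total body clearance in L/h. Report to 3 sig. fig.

25.3 L/h

CL = Dose / AUC = 131 / 5.18 = 25.29 L/h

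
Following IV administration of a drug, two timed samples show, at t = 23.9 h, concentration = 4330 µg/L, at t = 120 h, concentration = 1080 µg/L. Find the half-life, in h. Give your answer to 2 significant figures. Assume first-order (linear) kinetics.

48 h

k = ln(C₁/C₂) / (t₂ − t₁) = ln(4330/1080) / (120 − 23.9)
  = 1.389 / 96.10 = 0.01445 h⁻¹
t½ = ln2 / k = 0.693147 / 0.01445 = 47.97 h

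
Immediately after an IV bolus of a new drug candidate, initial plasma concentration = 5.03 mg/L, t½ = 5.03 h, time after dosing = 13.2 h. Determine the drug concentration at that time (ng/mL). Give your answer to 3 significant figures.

k = ln2 / t½ = 0.693147 / 5.03 = 0.1378 h⁻¹
C = C₀ · e^(−k·t) = 5.030 × e^(−0.1378 × 13.2)
  = 5.030 × 0.1622 = 0.8159 mg/L
Convert: 0.8159 mg/L × 1000 = 815.9 ng/mL

816 ng/mL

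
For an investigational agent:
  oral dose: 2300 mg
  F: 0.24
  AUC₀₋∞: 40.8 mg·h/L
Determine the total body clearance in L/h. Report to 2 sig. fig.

CL = F·Dose / AUC = 0.24 × 2300 / 40.8 = 13.53 L/h

14 L/h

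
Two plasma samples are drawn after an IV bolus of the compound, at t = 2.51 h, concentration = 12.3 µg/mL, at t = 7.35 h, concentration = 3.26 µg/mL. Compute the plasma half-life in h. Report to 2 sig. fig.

k = ln(C₁/C₂) / (t₂ − t₁) = ln(12.3/3.26) / (7.35 − 2.51)
  = 1.328 / 4.840 = 0.2744 h⁻¹
t½ = ln2 / k = 0.693147 / 0.2744 = 2.526 h

2.5 h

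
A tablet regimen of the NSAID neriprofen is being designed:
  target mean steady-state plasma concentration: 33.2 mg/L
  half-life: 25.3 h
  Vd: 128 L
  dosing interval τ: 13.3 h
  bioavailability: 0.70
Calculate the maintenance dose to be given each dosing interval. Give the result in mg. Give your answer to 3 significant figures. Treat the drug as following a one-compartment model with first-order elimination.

k = ln2 / t½ = 0.693147 / 25.3 = 0.02740 h⁻¹
CL = k × Vd = 0.02740 × 128 = 3.507 L/h
At steady state, F × (Dose/τ) = Css × CL.
Dose = Css × CL × τ / F = 33.2 × 3.507 × 13.3 / 0.70 = 2212 mg

2210 mg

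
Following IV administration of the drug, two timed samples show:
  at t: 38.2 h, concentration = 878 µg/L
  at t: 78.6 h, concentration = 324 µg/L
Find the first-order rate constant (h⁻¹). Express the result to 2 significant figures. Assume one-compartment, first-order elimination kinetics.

k = ln(C₁/C₂) / (t₂ − t₁) = ln(878/324) / (78.6 − 38.2)
  = 0.9969 / 40.40 = 0.02468 h⁻¹

0.025 h⁻¹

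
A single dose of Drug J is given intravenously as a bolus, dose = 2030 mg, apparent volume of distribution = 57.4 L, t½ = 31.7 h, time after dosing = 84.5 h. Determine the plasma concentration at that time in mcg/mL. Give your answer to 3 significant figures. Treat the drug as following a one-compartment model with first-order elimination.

C₀ = Dose / Vd = 2030 / 57.4 = 35.37 mg/L
k = ln2 / t½ = 0.693147 / 31.7 = 0.02187 h⁻¹
C = C₀ · e^(−k·t) = 35.37 × e^(−0.02187 × 84.5)
  = 35.37 × 0.1575 = 5.571 mg/L
(5.571 mg/L = 5.571 mcg/mL)

5.57 mcg/mL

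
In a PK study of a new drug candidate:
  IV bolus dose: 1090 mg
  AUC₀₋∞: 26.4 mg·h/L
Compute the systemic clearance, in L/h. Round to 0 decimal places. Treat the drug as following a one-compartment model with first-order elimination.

CL = Dose / AUC = 1090 / 26.4 = 41.29 L/h

41 L/h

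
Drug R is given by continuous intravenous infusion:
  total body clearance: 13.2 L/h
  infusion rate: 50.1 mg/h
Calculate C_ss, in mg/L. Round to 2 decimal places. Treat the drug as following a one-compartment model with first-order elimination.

At steady state Css = R₀ / CL = 50.1 / 13.20 = 3.795 mg/L

3.80 mg/L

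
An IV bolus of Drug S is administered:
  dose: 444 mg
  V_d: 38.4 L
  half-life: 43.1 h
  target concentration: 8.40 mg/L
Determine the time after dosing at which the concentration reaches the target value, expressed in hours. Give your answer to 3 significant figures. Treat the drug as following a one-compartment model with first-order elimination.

C₀ = Dose / Vd = 444.0 / 38.4 = 11.56 mg/L
k = ln2 / t½ = 0.693147 / 43.1 = 0.01608 h⁻¹
t = ln(C₀ / C) / k = ln(11.56 / 8.40) / 0.01608
  = ln(1.376) / 0.01608 = 0.3192 / 0.01608 = 19.85 h

19.9 h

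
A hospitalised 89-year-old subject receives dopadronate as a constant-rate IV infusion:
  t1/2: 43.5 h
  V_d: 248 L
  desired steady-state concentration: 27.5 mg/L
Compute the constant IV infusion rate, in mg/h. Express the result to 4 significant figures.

108.7 mg/h

k = ln2 / t½ = 0.693147 / 43.5 = 0.01593 h⁻¹
CL = k × Vd = 0.01593 × 248 = 3.951 L/h
At steady state, infusion rate R₀ = Css × CL = 27.5 × 3.951 = 108.7 mg/h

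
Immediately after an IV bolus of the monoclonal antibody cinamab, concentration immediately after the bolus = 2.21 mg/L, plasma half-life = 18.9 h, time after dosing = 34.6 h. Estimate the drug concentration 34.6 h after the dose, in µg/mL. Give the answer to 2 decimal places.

0.62 µg/mL

k = ln2 / t½ = 0.693147 / 18.9 = 0.03667 h⁻¹
C = C₀ · e^(−k·t) = 2.210 × e^(−0.03667 × 34.6)
  = 2.210 × 0.2812 = 0.6215 mg/L
(0.6215 mg/L = 0.6215 µg/mL)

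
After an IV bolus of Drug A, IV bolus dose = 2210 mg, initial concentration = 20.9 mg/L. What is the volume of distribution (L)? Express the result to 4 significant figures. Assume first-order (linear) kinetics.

Vd = Dose / C₀ = 2210 / 20.9 = 105.7 L

105.7 L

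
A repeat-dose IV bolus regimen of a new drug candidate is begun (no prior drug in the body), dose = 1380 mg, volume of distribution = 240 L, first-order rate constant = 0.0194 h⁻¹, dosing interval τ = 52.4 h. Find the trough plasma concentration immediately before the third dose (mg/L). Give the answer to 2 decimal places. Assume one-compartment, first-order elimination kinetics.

2.83 mg/L

C₀ per dose = Dose / Vd = 1380 / 240 = 5.750 mg/L
Fraction remaining after one interval: r = e^(−kτ) = e^(−0.01940 × 52.4) = 0.3618
Before dose 3, 2 doses have been given (aged 1τ, 2τ).
C_trough = C₀ × (r + r²) = 5.750 × (0.3618 + 0.1309) = 2.833 mg/L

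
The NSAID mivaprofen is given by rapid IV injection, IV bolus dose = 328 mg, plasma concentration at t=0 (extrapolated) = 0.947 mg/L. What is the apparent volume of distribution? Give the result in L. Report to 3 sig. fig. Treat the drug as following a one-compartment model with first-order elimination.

Vd = Dose / C₀ = 328.0 / 0.947 = 346.4 L

346 L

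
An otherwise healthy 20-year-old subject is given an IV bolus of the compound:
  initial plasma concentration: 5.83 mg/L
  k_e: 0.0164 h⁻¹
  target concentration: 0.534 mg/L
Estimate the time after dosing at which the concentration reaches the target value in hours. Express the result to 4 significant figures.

t = ln(C₀ / C) / k = ln(5.830 / 0.534) / 0.01640
  = ln(10.92) / 0.01640 = 2.391 / 0.01640 = 145.8 h

145.8 h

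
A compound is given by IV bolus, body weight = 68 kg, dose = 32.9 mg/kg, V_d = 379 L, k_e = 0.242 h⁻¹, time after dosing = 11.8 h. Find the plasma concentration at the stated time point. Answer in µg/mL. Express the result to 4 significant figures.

0.3395 µg/mL

Total dose = 32.9 × 68 = 2237 mg
C₀ = Dose / Vd = 2237 / 379 = 5.902 mg/L
C = C₀ · e^(−k·t) = 5.902 × e^(−0.2420 × 11.8)
  = 5.902 × 0.05752 = 0.3395 mg/L
(0.3395 mg/L = 0.3395 µg/mL)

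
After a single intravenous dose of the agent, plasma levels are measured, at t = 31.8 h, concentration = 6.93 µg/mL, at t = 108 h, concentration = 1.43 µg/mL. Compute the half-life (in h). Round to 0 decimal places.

k = ln(C₁/C₂) / (t₂ − t₁) = ln(6.93/1.43) / (108 − 31.8)
  = 1.578 / 76.20 = 0.02071 h⁻¹
t½ = ln2 / k = 0.693147 / 0.02071 = 33.47 h

33 h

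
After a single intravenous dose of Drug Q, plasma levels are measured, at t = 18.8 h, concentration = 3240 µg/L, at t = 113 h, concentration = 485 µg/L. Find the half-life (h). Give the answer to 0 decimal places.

34 h

k = ln(C₁/C₂) / (t₂ − t₁) = ln(3240/485) / (113 − 18.8)
  = 1.899 / 94.20 = 0.02016 h⁻¹
t½ = ln2 / k = 0.693147 / 0.02016 = 34.38 h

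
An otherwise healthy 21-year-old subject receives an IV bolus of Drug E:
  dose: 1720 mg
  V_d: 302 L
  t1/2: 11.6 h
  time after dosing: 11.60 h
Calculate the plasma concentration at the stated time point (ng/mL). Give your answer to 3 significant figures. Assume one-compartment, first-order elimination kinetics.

2850 ng/mL

C₀ = Dose / Vd = 1720 / 302 = 5.695 mg/L
k = ln2 / t½ = 0.693147 / 11.6 = 0.05975 h⁻¹
t / t½ = 11.60 / 11.6 = 1 half-lives
C = C₀ × (1/2)^1 = 5.695 × 0.5000 = 2.848 mg/L
Convert: 2.848 mg/L × 1000 = 2848 ng/mL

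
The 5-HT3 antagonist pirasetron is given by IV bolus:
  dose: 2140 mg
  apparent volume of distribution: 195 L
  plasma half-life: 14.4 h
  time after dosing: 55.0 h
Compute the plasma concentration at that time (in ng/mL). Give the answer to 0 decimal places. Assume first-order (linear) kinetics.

C₀ = Dose / Vd = 2140 / 195 = 10.97 mg/L
k = ln2 / t½ = 0.693147 / 14.4 = 0.04814 h⁻¹
C = C₀ · e^(−k·t) = 10.97 × e^(−0.04814 × 55.0)
  = 10.97 × 0.07081 = 0.7768 mg/L
Convert: 0.7768 mg/L × 1000 = 776.8 ng/mL

777 ng/mL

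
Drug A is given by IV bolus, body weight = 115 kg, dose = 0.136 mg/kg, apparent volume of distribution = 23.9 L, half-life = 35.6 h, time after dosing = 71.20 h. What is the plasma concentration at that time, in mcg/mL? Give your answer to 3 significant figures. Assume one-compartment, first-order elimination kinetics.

0.164 mcg/mL

Total dose = 0.136 × 115 = 15.64 mg
C₀ = Dose / Vd = 15.64 / 23.9 = 0.6544 mg/L
k = ln2 / t½ = 0.693147 / 35.6 = 0.01947 h⁻¹
t / t½ = 71.20 / 35.6 = 2 half-lives
C = C₀ × (1/2)^2 = 0.6544 × 0.2500 = 0.1636 mg/L
(0.1636 mg/L = 0.1636 mcg/mL)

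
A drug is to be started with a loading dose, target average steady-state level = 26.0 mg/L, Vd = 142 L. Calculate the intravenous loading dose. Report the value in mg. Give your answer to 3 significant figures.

LD = Css × Vd = 26.0 × 142 = 3692 mg

3690 mg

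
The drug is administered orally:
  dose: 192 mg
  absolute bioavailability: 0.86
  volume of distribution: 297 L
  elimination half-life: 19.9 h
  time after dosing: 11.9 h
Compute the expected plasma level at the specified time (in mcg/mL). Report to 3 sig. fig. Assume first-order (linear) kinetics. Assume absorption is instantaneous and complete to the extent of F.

0.367 mcg/mL

Amount reaching circulation = F × Dose = 0.86 × 192.0 = 165.1 mg
C₀ = F·Dose / Vd = 165.1 / 297 = 0.5559 mg/L
k = ln2 / t½ = 0.693147 / 19.9 = 0.03483 h⁻¹
C = C₀ · e^(−k·t) = 0.5559 × e^(−0.03483 × 11.9)
  = 0.5559 × 0.6607 = 0.3673 mg/L
(0.3673 mg/L = 0.3673 mcg/mL)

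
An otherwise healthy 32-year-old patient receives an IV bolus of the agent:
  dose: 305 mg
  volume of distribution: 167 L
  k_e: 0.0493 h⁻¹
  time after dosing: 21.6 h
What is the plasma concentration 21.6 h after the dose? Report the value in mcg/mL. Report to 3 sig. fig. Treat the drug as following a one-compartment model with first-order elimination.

0.630 mcg/mL

C₀ = Dose / Vd = 305.0 / 167 = 1.826 mg/L
C = C₀ · e^(−k·t) = 1.826 × e^(−0.04930 × 21.6)
  = 1.826 × 0.3448 = 0.6296 mg/L
(0.6296 mg/L = 0.6296 mcg/mL)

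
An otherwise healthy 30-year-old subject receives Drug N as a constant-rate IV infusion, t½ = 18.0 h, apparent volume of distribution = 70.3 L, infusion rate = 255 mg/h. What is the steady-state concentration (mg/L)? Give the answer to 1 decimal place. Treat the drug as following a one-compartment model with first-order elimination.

k = ln2 / t½ = 0.693147 / 18.0 = 0.03851 h⁻¹
CL = k × Vd = 0.03851 × 70.3 = 2.707 L/h
At steady state Css = R₀ / CL = 255 / 2.707 = 94.20 mg/L

94.2 mg/L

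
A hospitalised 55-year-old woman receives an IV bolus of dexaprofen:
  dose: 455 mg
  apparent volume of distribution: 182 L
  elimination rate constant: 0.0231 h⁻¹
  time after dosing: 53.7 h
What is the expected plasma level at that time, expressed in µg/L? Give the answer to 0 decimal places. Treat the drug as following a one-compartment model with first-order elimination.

723 µg/L

C₀ = Dose / Vd = 455.0 / 182 = 2.500 mg/L
C = C₀ · e^(−k·t) = 2.500 × e^(−0.02310 × 53.7)
  = 2.500 × 0.2892 = 0.7230 mg/L
Convert: 0.7230 mg/L × 1000 = 723.0 µg/L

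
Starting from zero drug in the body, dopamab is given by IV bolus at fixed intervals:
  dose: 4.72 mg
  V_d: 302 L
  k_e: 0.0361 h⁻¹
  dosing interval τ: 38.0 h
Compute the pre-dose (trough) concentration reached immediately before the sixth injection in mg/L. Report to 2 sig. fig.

C₀ per dose = Dose / Vd = 4.72 / 302 = 0.01563 mg/L
Fraction remaining after one interval: r = e^(−kτ) = e^(−0.03610 × 38.0) = 0.2536
Before dose 6, 5 doses have been given (aged 1τ, 2τ, 3τ, 4τ, 5τ).
C_trough = C₀ × (r + r² + … + r^5) = C₀ × r(1−r^5)/(1−r)
        = 0.01563 × 0.2536 × (1 − 0.001049) / (1 − 0.2536) = 0.005305 mg/L

0.0053 mg/L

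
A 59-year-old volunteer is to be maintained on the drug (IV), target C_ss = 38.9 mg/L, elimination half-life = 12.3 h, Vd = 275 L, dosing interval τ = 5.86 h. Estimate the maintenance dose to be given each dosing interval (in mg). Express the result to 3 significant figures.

k = ln2 / t½ = 0.693147 / 12.3 = 0.05635 h⁻¹
CL = k × Vd = 0.05635 × 275 = 15.50 L/h
At steady state, Dose/τ = Css × CL.
Dose = Css × CL × τ = 38.9 × 15.50 × 5.86 = 3533 mg

3530 mg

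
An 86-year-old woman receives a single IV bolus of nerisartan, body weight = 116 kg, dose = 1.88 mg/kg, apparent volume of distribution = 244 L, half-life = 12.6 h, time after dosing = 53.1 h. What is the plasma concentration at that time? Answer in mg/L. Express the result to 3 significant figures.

0.0482 mg/L

Total dose = 1.88 × 116 = 218.1 mg
C₀ = Dose / Vd = 218.1 / 244 = 0.8939 mg/L
k = ln2 / t½ = 0.693147 / 12.6 = 0.05501 h⁻¹
C = C₀ · e^(−k·t) = 0.8939 × e^(−0.05501 × 53.1)
  = 0.8939 × 0.05388 = 0.04816 mg/L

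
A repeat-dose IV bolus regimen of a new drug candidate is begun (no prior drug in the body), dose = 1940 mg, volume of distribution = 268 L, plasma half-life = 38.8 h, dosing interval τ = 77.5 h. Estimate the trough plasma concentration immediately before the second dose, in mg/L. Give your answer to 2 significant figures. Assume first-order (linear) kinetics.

1.8 mg/L

C₀ per dose = Dose / Vd = 1940 / 268 = 7.239 mg/L
k = ln2 / t½ = 0.693147 / 38.8 = 0.01786 h⁻¹
Fraction remaining after one interval: r = e^(−kτ) = e^(−0.01786 × 77.5) = 0.2505
Before dose 2, 1 dose has been given (aged 1τ).
C_trough = C₀ × r = 7.239 × 0.2505 = 1.813 mg/L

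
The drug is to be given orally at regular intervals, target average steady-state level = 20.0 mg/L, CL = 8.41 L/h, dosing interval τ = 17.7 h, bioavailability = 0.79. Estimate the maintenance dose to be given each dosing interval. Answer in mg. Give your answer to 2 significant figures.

At steady state, F × (Dose/τ) = Css × CL.
Dose = Css × CL × τ / F = 20.0 × 8.410 × 17.7 / 0.79 = 3769 mg

3800 mg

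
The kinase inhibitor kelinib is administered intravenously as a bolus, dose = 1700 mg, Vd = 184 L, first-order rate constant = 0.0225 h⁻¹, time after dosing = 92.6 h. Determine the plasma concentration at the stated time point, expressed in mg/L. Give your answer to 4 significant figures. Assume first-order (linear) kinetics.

C₀ = Dose / Vd = 1700 / 184 = 9.239 mg/L
C = C₀ · e^(−k·t) = 9.239 × e^(−0.02250 × 92.6)
  = 9.239 × 0.1245 = 1.150 mg/L

1.150 mg/L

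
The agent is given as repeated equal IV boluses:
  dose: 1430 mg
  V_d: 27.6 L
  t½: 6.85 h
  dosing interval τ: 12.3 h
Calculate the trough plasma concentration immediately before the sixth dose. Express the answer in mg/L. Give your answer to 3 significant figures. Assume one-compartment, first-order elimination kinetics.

C₀ per dose = Dose / Vd = 1430 / 27.6 = 51.81 mg/L
k = ln2 / t½ = 0.693147 / 6.85 = 0.1012 h⁻¹
Fraction remaining after one interval: r = e^(−kτ) = e^(−0.1012 × 12.3) = 0.2880
Before dose 6, 5 doses have been given (aged 1τ, 2τ, 3τ, 4τ, 5τ).
C_trough = C₀ × (r + r² + … + r^5) = C₀ × r(1−r^5)/(1−r)
        = 51.81 × 0.2880 × (1 − 0.001981) / (1 − 0.2880) = 20.92 mg/L

20.9 mg/L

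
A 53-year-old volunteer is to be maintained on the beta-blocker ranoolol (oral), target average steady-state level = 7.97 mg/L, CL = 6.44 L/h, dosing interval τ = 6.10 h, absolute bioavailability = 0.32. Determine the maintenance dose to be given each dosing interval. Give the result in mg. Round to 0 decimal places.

At steady state, F × (Dose/τ) = Css × CL.
Dose = Css × CL × τ / F = 7.97 × 6.440 × 6.10 / 0.32 = 978.4 mg

978 mg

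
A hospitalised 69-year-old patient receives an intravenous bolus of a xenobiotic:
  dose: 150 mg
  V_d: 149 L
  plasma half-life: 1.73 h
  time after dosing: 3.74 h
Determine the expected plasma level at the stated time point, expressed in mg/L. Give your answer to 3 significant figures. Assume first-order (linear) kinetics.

0.225 mg/L

C₀ = Dose / Vd = 150.0 / 149 = 1.007 mg/L
k = ln2 / t½ = 0.693147 / 1.73 = 0.4007 h⁻¹
C = C₀ · e^(−k·t) = 1.007 × e^(−0.4007 × 3.74)
  = 1.007 × 0.2234 = 0.2250 mg/L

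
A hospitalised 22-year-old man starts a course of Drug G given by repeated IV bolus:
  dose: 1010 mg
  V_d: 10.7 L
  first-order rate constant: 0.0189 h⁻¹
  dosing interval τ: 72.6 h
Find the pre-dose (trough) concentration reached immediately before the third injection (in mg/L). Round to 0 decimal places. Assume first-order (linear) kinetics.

30 mg/L

C₀ per dose = Dose / Vd = 1010 / 10.7 = 94.39 mg/L
Fraction remaining after one interval: r = e^(−kτ) = e^(−0.01890 × 72.6) = 0.2536
Before dose 3, 2 doses have been given (aged 1τ, 2τ).
C_trough = C₀ × (r + r²) = 94.39 × (0.2536 + 0.06431) = 30.01 mg/L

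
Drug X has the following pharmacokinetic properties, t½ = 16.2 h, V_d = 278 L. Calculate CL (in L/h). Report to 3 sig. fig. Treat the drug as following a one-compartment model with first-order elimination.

k = ln2 / t½ = 0.693147 / 16.2 = 0.04279 h⁻¹
CL = k × Vd = 0.04279 × 278 = 11.90 L/h

11.9 L/h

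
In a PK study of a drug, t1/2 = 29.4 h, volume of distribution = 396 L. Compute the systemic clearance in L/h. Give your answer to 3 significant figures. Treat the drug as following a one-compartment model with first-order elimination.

k = ln2 / t½ = 0.693147 / 29.4 = 0.02358 h⁻¹
CL = k × Vd = 0.02358 × 396 = 9.338 L/h

9.34 L/h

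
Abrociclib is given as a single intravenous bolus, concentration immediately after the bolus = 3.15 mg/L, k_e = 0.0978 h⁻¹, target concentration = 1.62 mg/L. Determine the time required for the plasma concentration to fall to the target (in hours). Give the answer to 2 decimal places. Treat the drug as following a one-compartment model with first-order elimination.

6.80 h

t = ln(C₀ / C) / k = ln(3.150 / 1.62) / 0.09780
  = ln(1.944) / 0.09780 = 0.6647 / 0.09780 = 6.797 h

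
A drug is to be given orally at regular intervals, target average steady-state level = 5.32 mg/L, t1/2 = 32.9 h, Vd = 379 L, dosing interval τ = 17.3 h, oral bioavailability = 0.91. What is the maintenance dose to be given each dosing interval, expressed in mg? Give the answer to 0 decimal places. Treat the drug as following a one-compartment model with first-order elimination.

808 mg

k = ln2 / t½ = 0.693147 / 32.9 = 0.02107 h⁻¹
CL = k × Vd = 0.02107 × 379 = 7.986 L/h
At steady state, F × (Dose/τ) = Css × CL.
Dose = Css × CL × τ / F = 5.32 × 7.986 × 17.3 / 0.91 = 807.7 mg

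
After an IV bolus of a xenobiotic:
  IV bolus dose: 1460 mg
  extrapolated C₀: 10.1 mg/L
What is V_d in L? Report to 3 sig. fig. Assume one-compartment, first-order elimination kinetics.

Vd = Dose / C₀ = 1460 / 10.1 = 144.6 L

145 L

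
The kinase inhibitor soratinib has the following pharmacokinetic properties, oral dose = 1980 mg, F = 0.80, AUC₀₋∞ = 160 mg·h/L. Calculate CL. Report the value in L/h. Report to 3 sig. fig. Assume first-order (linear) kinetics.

9.90 L/h

CL = F·Dose / AUC = 0.80 × 1980 / 160 = 9.900 L/h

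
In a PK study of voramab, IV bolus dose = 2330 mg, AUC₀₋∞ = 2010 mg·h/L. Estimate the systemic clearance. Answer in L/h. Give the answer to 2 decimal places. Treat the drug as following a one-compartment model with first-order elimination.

CL = Dose / AUC = 2330 / 2010 = 1.159 L/h

1.16 L/h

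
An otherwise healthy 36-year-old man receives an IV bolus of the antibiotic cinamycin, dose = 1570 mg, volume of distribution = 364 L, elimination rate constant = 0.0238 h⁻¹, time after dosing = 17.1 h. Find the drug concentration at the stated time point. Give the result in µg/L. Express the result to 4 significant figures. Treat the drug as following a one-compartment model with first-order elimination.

2871 µg/L

C₀ = Dose / Vd = 1570 / 364 = 4.313 mg/L
C = C₀ · e^(−k·t) = 4.313 × e^(−0.02380 × 17.1)
  = 4.313 × 0.6657 = 2.871 mg/L
Convert: 2.871 mg/L × 1000 = 2871 µg/L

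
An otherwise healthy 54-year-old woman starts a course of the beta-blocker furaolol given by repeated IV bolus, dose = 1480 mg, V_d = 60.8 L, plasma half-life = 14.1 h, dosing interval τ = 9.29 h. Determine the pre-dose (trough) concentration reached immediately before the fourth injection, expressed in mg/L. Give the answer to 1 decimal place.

C₀ per dose = Dose / Vd = 1480 / 60.8 = 24.34 mg/L
k = ln2 / t½ = 0.693147 / 14.1 = 0.04916 h⁻¹
Fraction remaining after one interval: r = e^(−kτ) = e^(−0.04916 × 9.29) = 0.6334
Before dose 4, 3 doses have been given (aged 1τ, 2τ, 3τ).
C_trough = C₀ × (r + r² + … + r^3) = C₀ × r(1−r^3)/(1−r)
        = 24.34 × 0.6334 × (1 − 0.2541) / (1 − 0.6334) = 31.37 mg/L

31.4 mg/L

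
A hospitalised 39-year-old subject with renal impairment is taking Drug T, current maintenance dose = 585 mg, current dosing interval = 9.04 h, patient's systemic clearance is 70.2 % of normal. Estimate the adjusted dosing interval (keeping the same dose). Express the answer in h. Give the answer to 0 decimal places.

13 h

To keep the same average steady-state level, dosing rate must scale with clearance.
CL ratio = 70.2 / 100 = 0.7020
New interval (same dose) = 9.04 / 0.7020 = 12.88 h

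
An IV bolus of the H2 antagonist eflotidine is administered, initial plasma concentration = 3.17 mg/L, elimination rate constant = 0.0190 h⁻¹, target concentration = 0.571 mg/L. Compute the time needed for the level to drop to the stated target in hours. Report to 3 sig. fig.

90.2 h

t = ln(C₀ / C) / k = ln(3.170 / 0.571) / 0.01900
  = ln(5.552) / 0.01900 = 1.714 / 0.01900 = 90.21 h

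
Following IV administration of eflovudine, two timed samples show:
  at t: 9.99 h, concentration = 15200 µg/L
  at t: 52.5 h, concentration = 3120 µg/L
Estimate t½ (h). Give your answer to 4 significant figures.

18.61 h

k = ln(C₁/C₂) / (t₂ − t₁) = ln(15200/3120) / (52.5 − 9.99)
  = 1.583 / 42.51 = 0.03724 h⁻¹
t½ = ln2 / k = 0.693147 / 0.03724 = 18.61 h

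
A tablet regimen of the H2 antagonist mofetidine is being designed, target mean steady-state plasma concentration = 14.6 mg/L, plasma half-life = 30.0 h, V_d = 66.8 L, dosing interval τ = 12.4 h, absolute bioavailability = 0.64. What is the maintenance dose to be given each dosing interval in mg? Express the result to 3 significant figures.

437 mg

k = ln2 / t½ = 0.693147 / 30.0 = 0.02310 h⁻¹
CL = k × Vd = 0.02310 × 66.8 = 1.543 L/h
At steady state, F × (Dose/τ) = Css × CL.
Dose = Css × CL × τ / F = 14.6 × 1.543 × 12.4 / 0.64 = 436.5 mg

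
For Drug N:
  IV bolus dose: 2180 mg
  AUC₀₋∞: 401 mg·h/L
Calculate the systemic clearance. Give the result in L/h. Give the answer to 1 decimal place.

5.4 L/h

CL = Dose / AUC = 2180 / 401 = 5.436 L/h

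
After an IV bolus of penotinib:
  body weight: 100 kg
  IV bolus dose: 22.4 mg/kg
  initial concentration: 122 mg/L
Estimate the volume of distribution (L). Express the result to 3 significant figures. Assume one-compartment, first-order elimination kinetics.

Dose = 22.4 × 100 = 2240 mg
Vd = Dose / C₀ = 2240 / 122 = 18.36 L

18.4 L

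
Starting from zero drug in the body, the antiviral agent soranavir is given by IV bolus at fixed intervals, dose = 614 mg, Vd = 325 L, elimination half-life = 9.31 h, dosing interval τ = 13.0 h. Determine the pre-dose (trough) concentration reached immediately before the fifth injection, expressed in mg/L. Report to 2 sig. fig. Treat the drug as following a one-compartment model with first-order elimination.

1.1 mg/L

C₀ per dose = Dose / Vd = 614 / 325 = 1.889 mg/L
k = ln2 / t½ = 0.693147 / 9.31 = 0.07445 h⁻¹
Fraction remaining after one interval: r = e^(−kτ) = e^(−0.07445 × 13.0) = 0.3799
Before dose 5, 4 doses have been given (aged 1τ, 2τ, 3τ, 4τ).
C_trough = C₀ × (r + r² + … + r^4) = C₀ × r(1−r^4)/(1−r)
        = 1.889 × 0.3799 × (1 − 0.02083) / (1 − 0.3799) = 1.133 mg/L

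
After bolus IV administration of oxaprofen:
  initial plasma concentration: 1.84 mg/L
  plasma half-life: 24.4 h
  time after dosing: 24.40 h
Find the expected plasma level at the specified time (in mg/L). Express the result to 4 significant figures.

0.9200 mg/L

k = ln2 / t½ = 0.693147 / 24.4 = 0.02841 h⁻¹
t / t½ = 24.40 / 24.4 = 1 half-lives
C = C₀ × (1/2)^1 = 1.840 × 0.5000 = 0.9200 mg/L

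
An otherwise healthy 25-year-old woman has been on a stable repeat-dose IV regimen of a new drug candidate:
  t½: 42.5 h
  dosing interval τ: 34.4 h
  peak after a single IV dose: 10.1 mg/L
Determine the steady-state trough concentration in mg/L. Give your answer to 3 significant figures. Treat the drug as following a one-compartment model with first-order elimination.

k = ln2 / t½ = 0.693147 / 42.5 = 0.01631 h⁻¹
e^(−kτ) = e^(−0.01631 × 34.4) = 0.5706
Accumulation ratio R = 1 / (1 − e^(−kτ)) = 1 / (1 − 0.5706) = 2.329
Steady-state trough = C₀ × R × e^(−kτ) = 10.1 × 2.329 × 0.5706 = 13.42 mg/L

13.4 mg/L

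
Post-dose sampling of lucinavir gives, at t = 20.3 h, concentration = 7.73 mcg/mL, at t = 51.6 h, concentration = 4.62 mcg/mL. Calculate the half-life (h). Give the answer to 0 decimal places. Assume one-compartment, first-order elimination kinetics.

42 h

k = ln(C₁/C₂) / (t₂ − t₁) = ln(7.73/4.62) / (51.6 − 20.3)
  = 0.5147 / 31.30 = 0.01644 h⁻¹
t½ = ln2 / k = 0.693147 / 0.01644 = 42.16 h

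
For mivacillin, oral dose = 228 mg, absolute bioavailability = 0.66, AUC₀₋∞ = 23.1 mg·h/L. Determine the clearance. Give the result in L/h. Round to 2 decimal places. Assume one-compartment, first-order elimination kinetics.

6.51 L/h

CL = F·Dose / AUC = 0.66 × 228 / 23.1 = 6.514 L/h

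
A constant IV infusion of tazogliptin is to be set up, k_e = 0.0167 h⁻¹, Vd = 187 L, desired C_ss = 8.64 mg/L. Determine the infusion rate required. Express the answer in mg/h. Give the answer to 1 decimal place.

27.0 mg/h

CL = k × Vd = 0.01670 × 187 = 3.123 L/h
At steady state, infusion rate R₀ = Css × CL = 8.64 × 3.123 = 26.98 mg/h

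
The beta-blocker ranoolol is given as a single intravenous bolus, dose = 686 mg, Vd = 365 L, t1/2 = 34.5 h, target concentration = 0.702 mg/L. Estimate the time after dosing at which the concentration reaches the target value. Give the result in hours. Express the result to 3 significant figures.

49.0 h

C₀ = Dose / Vd = 686.0 / 365 = 1.879 mg/L
k = ln2 / t½ = 0.693147 / 34.5 = 0.02009 h⁻¹
t = ln(C₀ / C) / k = ln(1.879 / 0.702) / 0.02009
  = ln(2.677) / 0.02009 = 0.9847 / 0.02009 = 49.01 h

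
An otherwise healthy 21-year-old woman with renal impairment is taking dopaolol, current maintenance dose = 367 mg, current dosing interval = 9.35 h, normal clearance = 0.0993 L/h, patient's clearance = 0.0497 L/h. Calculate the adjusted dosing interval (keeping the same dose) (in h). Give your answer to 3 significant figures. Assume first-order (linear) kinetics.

18.7 h

To keep the same average steady-state level, dosing rate must scale with clearance.
CL ratio = 0.0497 / 0.0993 = 0.5005
New interval (same dose) = 9.35 / 0.5005 = 18.68 h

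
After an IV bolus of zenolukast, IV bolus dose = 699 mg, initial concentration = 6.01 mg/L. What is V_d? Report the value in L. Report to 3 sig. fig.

116 L

Vd = Dose / C₀ = 699.0 / 6.01 = 116.3 L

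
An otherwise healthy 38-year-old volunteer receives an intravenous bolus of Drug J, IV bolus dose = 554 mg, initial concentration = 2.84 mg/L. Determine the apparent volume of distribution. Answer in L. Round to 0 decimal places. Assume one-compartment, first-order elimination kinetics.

Vd = Dose / C₀ = 554.0 / 2.84 = 195.1 L

195 L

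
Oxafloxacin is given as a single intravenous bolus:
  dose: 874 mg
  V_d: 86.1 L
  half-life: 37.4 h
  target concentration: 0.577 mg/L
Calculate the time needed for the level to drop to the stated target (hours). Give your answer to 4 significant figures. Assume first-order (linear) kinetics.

154.7 h

C₀ = Dose / Vd = 874.0 / 86.1 = 10.15 mg/L
k = ln2 / t½ = 0.693147 / 37.4 = 0.01853 h⁻¹
t = ln(C₀ / C) / k = ln(10.15 / 0.577) / 0.01853
  = ln(17.59) / 0.01853 = 2.867 / 0.01853 = 154.7 h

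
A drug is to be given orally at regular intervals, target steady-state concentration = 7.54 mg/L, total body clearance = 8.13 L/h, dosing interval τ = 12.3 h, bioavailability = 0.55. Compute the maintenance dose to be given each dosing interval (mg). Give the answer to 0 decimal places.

1371 mg

At steady state, F × (Dose/τ) = Css × CL.
Dose = Css × CL × τ / F = 7.54 × 8.130 × 12.3 / 0.55 = 1371 mg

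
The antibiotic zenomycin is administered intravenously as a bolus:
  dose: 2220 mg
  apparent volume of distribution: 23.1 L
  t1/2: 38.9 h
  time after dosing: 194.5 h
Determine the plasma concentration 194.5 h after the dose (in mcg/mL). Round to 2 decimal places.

C₀ = Dose / Vd = 2220 / 23.1 = 96.10 mg/L
k = ln2 / t½ = 0.693147 / 38.9 = 0.01782 h⁻¹
t / t½ = 194.5 / 38.9 = 5 half-lives
C = C₀ × (1/2)^5 = 96.10 × 0.03125 = 3.003 mg/L
(3.003 mg/L = 3.003 mcg/mL)

3.00 mcg/mL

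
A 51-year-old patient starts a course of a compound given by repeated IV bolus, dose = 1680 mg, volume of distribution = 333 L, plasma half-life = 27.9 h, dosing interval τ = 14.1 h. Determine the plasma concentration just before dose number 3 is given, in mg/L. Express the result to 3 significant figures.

C₀ per dose = Dose / Vd = 1680 / 333 = 5.045 mg/L
k = ln2 / t½ = 0.693147 / 27.9 = 0.02484 h⁻¹
Fraction remaining after one interval: r = e^(−kτ) = e^(−0.02484 × 14.1) = 0.7045
Before dose 3, 2 doses have been given (aged 1τ, 2τ).
C_trough = C₀ × (r + r²) = 5.045 × (0.7045 + 0.4963) = 6.058 mg/L

6.06 mg/L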